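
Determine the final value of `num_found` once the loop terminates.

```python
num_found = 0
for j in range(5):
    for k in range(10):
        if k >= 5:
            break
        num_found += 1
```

Let's trace through this code step by step.

Initialize: num_found = 0
Entering loop: for j in range(5):
After iteration 1: j = 0, num_found = 5
After iteration 2: j = 1, num_found = 10
After iteration 3: j = 2, num_found = 15
After iteration 4: j = 3, num_found = 20
After iteration 5: j = 4, num_found = 25
Loop ends.

Final answer: 25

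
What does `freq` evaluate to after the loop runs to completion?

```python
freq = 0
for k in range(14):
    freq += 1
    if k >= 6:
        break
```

Let's trace through this code step by step.

Initialize: freq = 0
Entering loop: for k in range(14):
After iteration 1: k = 0, freq = 1
After iteration 2: k = 1, freq = 2
After iteration 3: k = 2, freq = 3
After iteration 4: k = 3, freq = 4
After iteration 5: k = 4, freq = 5
After iteration 6: k = 5, freq = 6
After iteration 7: k = 6, freq = 7
Loop ends.

Final answer: 7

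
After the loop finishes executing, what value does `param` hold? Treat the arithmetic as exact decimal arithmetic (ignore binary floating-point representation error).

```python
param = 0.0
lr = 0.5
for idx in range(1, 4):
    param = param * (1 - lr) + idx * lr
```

Let's trace through this code step by step.

Initialize: param = 0.0
Initialize: lr = 0.5
Entering loop: for idx in range(1, 4):
After iteration 1: idx = 1, param = 0.5
After iteration 2: idx = 2, param = 1.25
After iteration 3: idx = 3, param = 2.125
Loop ends.

Final answer: 2.125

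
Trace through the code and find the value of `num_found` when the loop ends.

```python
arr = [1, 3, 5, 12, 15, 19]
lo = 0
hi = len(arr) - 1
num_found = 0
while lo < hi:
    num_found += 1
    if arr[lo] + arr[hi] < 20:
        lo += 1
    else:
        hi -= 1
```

Let's trace through this code step by step.

Initialize: arr = [1, 3, 5, 12, 15, 19]
Initialize: lo = 0
Initialize: hi = 5
Initialize: num_found = 0
Entering loop: while lo < hi:
After iteration 1: lo = 0, hi = 4, num_found = 1
After iteration 2: lo = 1, hi = 4, num_found = 2
After iteration 3: lo = 2, hi = 4, num_found = 3
After iteration 4: lo = 2, hi = 3, num_found = 4
After iteration 5: lo = 3, hi = 3, num_found = 5
Loop ends.

Final answer: 5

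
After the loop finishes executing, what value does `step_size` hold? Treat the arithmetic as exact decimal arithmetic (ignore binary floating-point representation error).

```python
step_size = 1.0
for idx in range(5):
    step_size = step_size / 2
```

Let's trace through this code step by step.

Initialize: step_size = 1.0
Entering loop: for idx in range(5):
After iteration 1: idx = 0, step_size = 0.5
After iteration 2: idx = 1, step_size = 0.25
After iteration 3: idx = 2, step_size = 0.125
After iteration 4: idx = 3, step_size = 0.0625
After iteration 5: idx = 4, step_size = 0.03125
Loop ends.

Final answer: 0.03125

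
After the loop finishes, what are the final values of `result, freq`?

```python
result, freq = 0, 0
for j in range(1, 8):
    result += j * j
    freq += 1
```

Let's trace through this code step by step.

Initialize: result = 0
Initialize: freq = 0
Entering loop: for j in range(1, 8):
After iteration 1: j = 1, result = 1, freq = 1
After iteration 2: j = 2, result = 5, freq = 2
After iteration 3: j = 3, result = 14, freq = 3
After iteration 4: j = 4, result = 30, freq = 4
After iteration 5: j = 5, result = 55, freq = 5
After iteration 6: j = 6, result = 91, freq = 6
After iteration 7: j = 7, result = 140, freq = 7
Loop ends.

Final answer: 140, 7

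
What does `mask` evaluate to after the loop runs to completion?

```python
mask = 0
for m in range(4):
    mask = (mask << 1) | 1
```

Let's trace through this code step by step.

Initialize: mask = 0
Entering loop: for m in range(4):
After iteration 1: m = 0, mask = 1
After iteration 2: m = 1, mask = 3
After iteration 3: m = 2, mask = 7
After iteration 4: m = 3, mask = 15
Loop ends.

Final answer: 15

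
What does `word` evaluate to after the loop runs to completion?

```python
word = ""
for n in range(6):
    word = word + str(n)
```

Let's trace through this code step by step.

Initialize: word = ''
Entering loop: for n in range(6):
After iteration 1: n = 0, word = '0'
After iteration 2: n = 1, word = '01'
After iteration 3: n = 2, word = '012'
After iteration 4: n = 3, word = '0123'
After iteration 5: n = 4, word = '01234'
After iteration 6: n = 5, word = '012345'
Loop ends.

Final answer: '012345'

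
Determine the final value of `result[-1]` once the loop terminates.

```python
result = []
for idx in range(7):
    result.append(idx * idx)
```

Let's trace through this code step by step.

Initialize: result = []
Entering loop: for idx in range(7):
After iteration 1: idx = 0, result = [0]
After iteration 2: idx = 1, result = [0, 1]
After iteration 3: idx = 2, result = [0, 1, 4]
After iteration 4: idx = 3, result = [0, 1, 4, 9]
After iteration 5: idx = 4, result = [0, 1, 4, 9, 16]
After iteration 6: idx = 5, result = [0, 1, 4, 9, 16, 25]
After iteration 7: idx = 6, result = [0, 1, 4, 9, 16, 25, 36]
Loop ends.
result[-1] = 36

Final answer: 36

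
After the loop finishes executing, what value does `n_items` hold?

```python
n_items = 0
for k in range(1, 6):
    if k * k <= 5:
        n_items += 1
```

Let's trace through this code step by step.

Initialize: n_items = 0
Entering loop: for k in range(1, 6):
After iteration 1: k = 1, n_items = 1
After iteration 2: k = 2, n_items = 2
After iteration 3: k = 3, n_items = 2
After iteration 4: k = 4, n_items = 2
After iteration 5: k = 5, n_items = 2
Loop ends.

Final answer: 2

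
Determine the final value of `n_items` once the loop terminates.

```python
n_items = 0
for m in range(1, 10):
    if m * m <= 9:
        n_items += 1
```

Let's trace through this code step by step.

Initialize: n_items = 0
Entering loop: for m in range(1, 10):
After iteration 1: m = 1, n_items = 1
After iteration 2: m = 2, n_items = 2
After iteration 3: m = 3, n_items = 3
After iteration 4: m = 4, n_items = 3
After iteration 5: m = 5, n_items = 3
After iteration 6: m = 6, n_items = 3
After iteration 7: m = 7, n_items = 3
After iteration 8: m = 8, n_items = 3
After iteration 9: m = 9, n_items = 3
Loop ends.

Final answer: 3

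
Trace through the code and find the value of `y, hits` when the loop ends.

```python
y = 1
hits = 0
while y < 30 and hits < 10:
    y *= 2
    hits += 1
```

Let's trace through this code step by step.

Initialize: y = 1
Initialize: hits = 0
Entering loop: while y < 30 and hits < 10:
After iteration 1: y = 2, hits = 1
After iteration 2: y = 4, hits = 2
After iteration 3: y = 8, hits = 3
After iteration 4: y = 16, hits = 4
After iteration 5: y = 32, hits = 5
Loop ends.

Final answer: 32, 5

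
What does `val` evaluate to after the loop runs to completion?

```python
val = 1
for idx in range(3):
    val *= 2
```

Let's trace through this code step by step.

Initialize: val = 1
Entering loop: for idx in range(3):
After iteration 1: idx = 0, val = 2
After iteration 2: idx = 1, val = 4
After iteration 3: idx = 2, val = 8
Loop ends.

Final answer: 8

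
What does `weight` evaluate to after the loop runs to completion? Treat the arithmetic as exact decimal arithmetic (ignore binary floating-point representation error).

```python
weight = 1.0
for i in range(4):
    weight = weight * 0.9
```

Let's trace through this code step by step.

Initialize: weight = 1.0
Entering loop: for i in range(4):
After iteration 1: i = 0, weight = 0.9
After iteration 2: i = 1, weight = 0.81
After iteration 3: i = 2, weight = 0.729
After iteration 4: i = 3, weight = 0.6561
Loop ends.

Final answer: 0.6561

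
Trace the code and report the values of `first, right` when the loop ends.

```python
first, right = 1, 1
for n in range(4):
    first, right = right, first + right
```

Let's trace through this code step by step.

Initialize: first = 1
Initialize: right = 1
Entering loop: for n in range(4):
After iteration 1: n = 0, first = 1, right = 2
After iteration 2: n = 1, first = 2, right = 3
After iteration 3: n = 2, first = 3, right = 5
After iteration 4: n = 3, first = 5, right = 8
Loop ends.

Final answer: 5, 8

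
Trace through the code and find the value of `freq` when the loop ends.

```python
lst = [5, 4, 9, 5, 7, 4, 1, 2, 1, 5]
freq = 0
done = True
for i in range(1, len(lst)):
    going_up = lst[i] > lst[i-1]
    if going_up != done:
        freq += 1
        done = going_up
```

Let's trace through this code step by step.

Initialize: lst = [5, 4, 9, 5, 7, 4, 1, 2, 1, 5]
Initialize: freq = 0
Initialize: done = True
Entering loop: for i in range(1, len(lst)):
After iteration 1: i = 1, freq = 1, done = False, going_up = False
After iteration 2: i = 2, freq = 2, done = True, going_up = True
After iteration 3: i = 3, freq = 3, done = False, going_up = False
After iteration 4: i = 4, freq = 4, done = True, going_up = True
After iteration 5: i = 5, freq = 5, done = False, going_up = False
After iteration 6: i = 6, freq = 5, done = False, going_up = False
After iteration 7: i = 7, freq = 6, done = True, going_up = True
After iteration 8: i = 8, freq = 7, done = False, going_up = False
After iteration 9: i = 9, freq = 8, done = True, going_up = True
Loop ends.

Final answer: 8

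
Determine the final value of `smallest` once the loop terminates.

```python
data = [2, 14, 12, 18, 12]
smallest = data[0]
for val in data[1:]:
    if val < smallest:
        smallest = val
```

Let's trace through this code step by step.

Initialize: data = [2, 14, 12, 18, 12]
Initialize: smallest = 2
Entering loop: for val in data[1:]:
After iteration 1: val = 14, smallest = 2
After iteration 2: val = 12, smallest = 2
After iteration 3: val = 18, smallest = 2
After iteration 4: val = 12, smallest = 2
Loop ends.

Final answer: 2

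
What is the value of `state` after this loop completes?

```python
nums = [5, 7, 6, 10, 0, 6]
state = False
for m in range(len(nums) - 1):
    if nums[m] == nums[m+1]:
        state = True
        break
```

Let's trace through this code step by step.

Initialize: nums = [5, 7, 6, 10, 0, 6]
Initialize: state = False
Entering loop: for m in range(len(nums) - 1):
After iteration 1: m = 0, state = False
After iteration 2: m = 1, state = False
After iteration 3: m = 2, state = False
After iteration 4: m = 3, state = False
After iteration 5: m = 4, state = False
Loop ends.

Final answer: False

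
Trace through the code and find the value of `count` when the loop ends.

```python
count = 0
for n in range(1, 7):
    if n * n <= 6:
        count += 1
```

Let's trace through this code step by step.

Initialize: count = 0
Entering loop: for n in range(1, 7):
After iteration 1: n = 1, count = 1
After iteration 2: n = 2, count = 2
After iteration 3: n = 3, count = 2
After iteration 4: n = 4, count = 2
After iteration 5: n = 5, count = 2
After iteration 6: n = 6, count = 2
Loop ends.

Final answer: 2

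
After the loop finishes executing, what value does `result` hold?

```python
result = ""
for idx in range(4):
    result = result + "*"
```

Let's trace through this code step by step.

Initialize: result = ''
Entering loop: for idx in range(4):
After iteration 1: idx = 0, result = '*'
After iteration 2: idx = 1, result = '**'
After iteration 3: idx = 2, result = '***'
After iteration 4: idx = 3, result = '****'
Loop ends.

Final answer: '****'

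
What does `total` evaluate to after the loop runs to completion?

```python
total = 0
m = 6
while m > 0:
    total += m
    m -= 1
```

Let's trace through this code step by step.

Initialize: total = 0
Initialize: m = 6
Entering loop: while m > 0:
After iteration 1: total = 6, m = 5
After iteration 2: total = 11, m = 4
After iteration 3: total = 15, m = 3
After iteration 4: total = 18, m = 2
After iteration 5: total = 20, m = 1
After iteration 6: total = 21, m = 0
Loop ends.

Final answer: 21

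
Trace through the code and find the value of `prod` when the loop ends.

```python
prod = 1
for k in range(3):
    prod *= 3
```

Let's trace through this code step by step.

Initialize: prod = 1
Entering loop: for k in range(3):
After iteration 1: k = 0, prod = 3
After iteration 2: k = 1, prod = 9
After iteration 3: k = 2, prod = 27
Loop ends.

Final answer: 27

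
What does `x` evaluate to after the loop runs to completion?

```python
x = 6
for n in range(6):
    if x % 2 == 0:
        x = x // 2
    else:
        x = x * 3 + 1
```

Let's trace through this code step by step.

Initialize: x = 6
Entering loop: for n in range(6):
After iteration 1: n = 0, x = 3
After iteration 2: n = 1, x = 10
After iteration 3: n = 2, x = 5
After iteration 4: n = 3, x = 16
After iteration 5: n = 4, x = 8
After iteration 6: n = 5, x = 4
Loop ends.

Final answer: 4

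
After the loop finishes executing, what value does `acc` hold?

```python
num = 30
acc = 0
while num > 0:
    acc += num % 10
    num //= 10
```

Let's trace through this code step by step.

Initialize: num = 30
Initialize: acc = 0
Entering loop: while num > 0:
After iteration 1: num = 3, acc = 0
After iteration 2: num = 0, acc = 3
Loop ends.

Final answer: 3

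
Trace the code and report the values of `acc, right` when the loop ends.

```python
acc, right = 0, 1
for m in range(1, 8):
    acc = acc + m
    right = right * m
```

Let's trace through this code step by step.

Initialize: acc = 0
Initialize: right = 1
Entering loop: for m in range(1, 8):
After iteration 1: m = 1, acc = 1, right = 1
After iteration 2: m = 2, acc = 3, right = 2
After iteration 3: m = 3, acc = 6, right = 6
After iteration 4: m = 4, acc = 10, right = 24
After iteration 5: m = 5, acc = 15, right = 120
After iteration 6: m = 6, acc = 21, right = 720
After iteration 7: m = 7, acc = 28, right = 5040
Loop ends.

Final answer: 28, 5040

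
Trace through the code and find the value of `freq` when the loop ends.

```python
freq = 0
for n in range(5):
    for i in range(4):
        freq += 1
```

Let's trace through this code step by step.

Initialize: freq = 0
Entering loop: for n in range(5):
After iteration 1: n = 0, freq = 4
After iteration 2: n = 1, freq = 8
After iteration 3: n = 2, freq = 12
After iteration 4: n = 3, freq = 16
After iteration 5: n = 4, freq = 20
Loop ends.

Final answer: 20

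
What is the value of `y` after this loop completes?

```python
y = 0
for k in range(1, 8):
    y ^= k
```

Let's trace through this code step by step.

Initialize: y = 0
Entering loop: for k in range(1, 8):
After iteration 1: k = 1, y = 1
After iteration 2: k = 2, y = 3
After iteration 3: k = 3, y = 0
After iteration 4: k = 4, y = 4
After iteration 5: k = 5, y = 1
After iteration 6: k = 6, y = 7
After iteration 7: k = 7, y = 0
Loop ends.

Final answer: 0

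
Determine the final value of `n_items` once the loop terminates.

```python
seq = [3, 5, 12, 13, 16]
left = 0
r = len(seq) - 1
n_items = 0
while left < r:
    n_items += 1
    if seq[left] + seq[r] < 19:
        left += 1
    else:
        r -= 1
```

Let's trace through this code step by step.

Initialize: seq = [3, 5, 12, 13, 16]
Initialize: left = 0
Initialize: r = 4
Initialize: n_items = 0
Entering loop: while left < r:
After iteration 1: left = 0, r = 3, n_items = 1
After iteration 2: left = 1, r = 3, n_items = 2
After iteration 3: left = 2, r = 3, n_items = 3
After iteration 4: left = 2, r = 2, n_items = 4
Loop ends.

Final answer: 4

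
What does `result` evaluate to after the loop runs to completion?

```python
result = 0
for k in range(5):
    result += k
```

Let's trace through this code step by step.

Initialize: result = 0
Entering loop: for k in range(5):
After iteration 1: k = 0, result = 0
After iteration 2: k = 1, result = 1
After iteration 3: k = 2, result = 3
After iteration 4: k = 3, result = 6
After iteration 5: k = 4, result = 10
Loop ends.

Final answer: 10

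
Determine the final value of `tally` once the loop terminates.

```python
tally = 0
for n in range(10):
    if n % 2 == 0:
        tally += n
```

Let's trace through this code step by step.

Initialize: tally = 0
Entering loop: for n in range(10):
After iteration 1: n = 0, tally = 0
After iteration 2: n = 1, tally = 0
After iteration 3: n = 2, tally = 2
After iteration 4: n = 3, tally = 2
After iteration 5: n = 4, tally = 6
After iteration 6: n = 5, tally = 6
After iteration 7: n = 6, tally = 12
After iteration 8: n = 7, tally = 12
After iteration 9: n = 8, tally = 20
After iteration 10: n = 9, tally = 20
Loop ends.

Final answer: 20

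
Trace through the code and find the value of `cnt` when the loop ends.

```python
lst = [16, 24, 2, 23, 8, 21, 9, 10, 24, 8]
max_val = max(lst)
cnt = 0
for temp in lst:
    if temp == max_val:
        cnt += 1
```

Let's trace through this code step by step.

Initialize: lst = [16, 24, 2, 23, 8, 21, 9, 10, 24, 8]
Initialize: max_val = 24
Initialize: cnt = 0
Entering loop: for temp in lst:
After iteration 1: temp = 16, cnt = 0
After iteration 2: temp = 24, cnt = 1
After iteration 3: temp = 2, cnt = 1
After iteration 4: temp = 23, cnt = 1
After iteration 5: temp = 8, cnt = 1
After iteration 6: temp = 21, cnt = 1
After iteration 7: temp = 9, cnt = 1
After iteration 8: temp = 10, cnt = 1
After iteration 9: temp = 24, cnt = 2
After iteration 10: temp = 8, cnt = 2
Loop ends.

Final answer: 2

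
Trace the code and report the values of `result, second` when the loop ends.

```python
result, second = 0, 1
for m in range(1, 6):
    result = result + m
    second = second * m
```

Let's trace through this code step by step.

Initialize: result = 0
Initialize: second = 1
Entering loop: for m in range(1, 6):
After iteration 1: m = 1, result = 1, second = 1
After iteration 2: m = 2, result = 3, second = 2
After iteration 3: m = 3, result = 6, second = 6
After iteration 4: m = 4, result = 10, second = 24
After iteration 5: m = 5, result = 15, second = 120
Loop ends.

Final answer: 15, 120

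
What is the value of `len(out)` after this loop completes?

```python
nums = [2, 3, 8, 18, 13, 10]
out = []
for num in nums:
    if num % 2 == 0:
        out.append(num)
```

Let's trace through this code step by step.

Initialize: nums = [2, 3, 8, 18, 13, 10]
Initialize: out = []
Entering loop: for num in nums:
After iteration 1: num = 2, out = [2]
After iteration 2: num = 3, out = [2]
After iteration 3: num = 8, out = [2, 8]
After iteration 4: num = 18, out = [2, 8, 18]
After iteration 5: num = 13, out = [2, 8, 18]
After iteration 6: num = 10, out = [2, 8, 18, 10]
Loop ends.
len(out) = 4

Final answer: 4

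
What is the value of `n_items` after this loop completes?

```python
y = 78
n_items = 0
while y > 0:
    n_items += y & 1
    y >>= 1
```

Let's trace through this code step by step.

Initialize: y = 78
Initialize: n_items = 0
Entering loop: while y > 0:
After iteration 1: y = 39, n_items = 0
After iteration 2: y = 19, n_items = 1
After iteration 3: y = 9, n_items = 2
After iteration 4: y = 4, n_items = 3
After iteration 5: y = 2, n_items = 3
After iteration 6: y = 1, n_items = 3
After iteration 7: y = 0, n_items = 4
Loop ends.

Final answer: 4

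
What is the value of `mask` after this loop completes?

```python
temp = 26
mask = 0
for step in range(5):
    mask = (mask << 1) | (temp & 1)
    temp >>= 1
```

Let's trace through this code step by step.

Initialize: temp = 26
Initialize: mask = 0
Entering loop: for step in range(5):
After iteration 1: step = 0, temp = 13, mask = 0
After iteration 2: step = 1, temp = 6, mask = 1
After iteration 3: step = 2, temp = 3, mask = 2
After iteration 4: step = 3, temp = 1, mask = 5
After iteration 5: step = 4, temp = 0, mask = 11
Loop ends.

Final answer: 11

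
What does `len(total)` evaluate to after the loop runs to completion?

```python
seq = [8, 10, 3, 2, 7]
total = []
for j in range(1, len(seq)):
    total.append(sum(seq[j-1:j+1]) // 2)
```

Let's trace through this code step by step.

Initialize: seq = [8, 10, 3, 2, 7]
Initialize: total = []
Entering loop: for j in range(1, len(seq)):
After iteration 1: j = 1, total = [9]
After iteration 2: j = 2, total = [9, 6]
After iteration 3: j = 3, total = [9, 6, 2]
After iteration 4: j = 4, total = [9, 6, 2, 4]
Loop ends.
len(total) = 4

Final answer: 4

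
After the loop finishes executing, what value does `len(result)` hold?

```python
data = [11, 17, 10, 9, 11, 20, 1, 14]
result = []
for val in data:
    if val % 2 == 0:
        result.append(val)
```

Let's trace through this code step by step.

Initialize: data = [11, 17, 10, 9, 11, 20, 1, 14]
Initialize: result = []
Entering loop: for val in data:
After iteration 1: val = 11, result = []
After iteration 2: val = 17, result = []
After iteration 3: val = 10, result = [10]
After iteration 4: val = 9, result = [10]
After iteration 5: val = 11, result = [10]
After iteration 6: val = 20, result = [10, 20]
After iteration 7: val = 1, result = [10, 20]
After iteration 8: val = 14, result = [10, 20, 14]
Loop ends.
len(result) = 3

Final answer: 3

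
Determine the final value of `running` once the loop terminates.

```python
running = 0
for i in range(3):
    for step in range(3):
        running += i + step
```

Let's trace through this code step by step.

Initialize: running = 0
Entering loop: for i in range(3):
After iteration 1: i = 0, running = 3
After iteration 2: i = 1, running = 9
After iteration 3: i = 2, running = 18
Loop ends.

Final answer: 18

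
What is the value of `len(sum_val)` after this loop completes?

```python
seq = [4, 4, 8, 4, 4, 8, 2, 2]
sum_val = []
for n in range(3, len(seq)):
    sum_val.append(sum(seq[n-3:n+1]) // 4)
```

Let's trace through this code step by step.

Initialize: seq = [4, 4, 8, 4, 4, 8, 2, 2]
Initialize: sum_val = []
Entering loop: for n in range(3, len(seq)):
After iteration 1: n = 3, sum_val = [5]
After iteration 2: n = 4, sum_val = [5, 5]
After iteration 3: n = 5, sum_val = [5, 5, 6]
After iteration 4: n = 6, sum_val = [5, 5, 6, 4]
After iteration 5: n = 7, sum_val = [5, 5, 6, 4, 4]
Loop ends.
len(sum_val) = 5

Final answer: 5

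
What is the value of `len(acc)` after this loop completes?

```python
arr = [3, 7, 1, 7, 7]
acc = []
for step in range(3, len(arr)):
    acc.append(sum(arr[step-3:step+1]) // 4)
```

Let's trace through this code step by step.

Initialize: arr = [3, 7, 1, 7, 7]
Initialize: acc = []
Entering loop: for step in range(3, len(arr)):
After iteration 1: step = 3, acc = [4]
After iteration 2: step = 4, acc = [4, 5]
Loop ends.
len(acc) = 2

Final answer: 2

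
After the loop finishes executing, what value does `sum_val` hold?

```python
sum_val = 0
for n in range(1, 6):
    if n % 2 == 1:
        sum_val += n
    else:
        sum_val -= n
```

Let's trace through this code step by step.

Initialize: sum_val = 0
Entering loop: for n in range(1, 6):
After iteration 1: n = 1, sum_val = 1
After iteration 2: n = 2, sum_val = -1
After iteration 3: n = 3, sum_val = 2
After iteration 4: n = 4, sum_val = -2
After iteration 5: n = 5, sum_val = 3
Loop ends.

Final answer: 3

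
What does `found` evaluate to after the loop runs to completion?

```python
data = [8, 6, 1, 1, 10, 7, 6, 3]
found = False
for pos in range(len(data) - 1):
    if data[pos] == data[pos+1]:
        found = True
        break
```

Let's trace through this code step by step.

Initialize: data = [8, 6, 1, 1, 10, 7, 6, 3]
Initialize: found = False
Entering loop: for pos in range(len(data) - 1):
After iteration 1: pos = 0, found = False
After iteration 2: pos = 1, found = False
After iteration 3: pos = 2, found = True
Loop ends.

Final answer: True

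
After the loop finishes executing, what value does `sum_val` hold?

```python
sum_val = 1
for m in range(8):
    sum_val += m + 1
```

Let's trace through this code step by step.

Initialize: sum_val = 1
Entering loop: for m in range(8):
After iteration 1: m = 0, sum_val = 2
After iteration 2: m = 1, sum_val = 4
After iteration 3: m = 2, sum_val = 7
After iteration 4: m = 3, sum_val = 11
After iteration 5: m = 4, sum_val = 16
After iteration 6: m = 5, sum_val = 22
After iteration 7: m = 6, sum_val = 29
After iteration 8: m = 7, sum_val = 37
Loop ends.

Final answer: 37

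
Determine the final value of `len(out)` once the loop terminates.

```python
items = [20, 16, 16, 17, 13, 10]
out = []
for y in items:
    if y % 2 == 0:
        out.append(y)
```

Let's trace through this code step by step.

Initialize: items = [20, 16, 16, 17, 13, 10]
Initialize: out = []
Entering loop: for y in items:
After iteration 1: y = 20, out = [20]
After iteration 2: y = 16, out = [20, 16]
After iteration 3: y = 16, out = [20, 16, 16]
After iteration 4: y = 17, out = [20, 16, 16]
After iteration 5: y = 13, out = [20, 16, 16]
After iteration 6: y = 10, out = [20, 16, 16, 10]
Loop ends.
len(out) = 4

Final answer: 4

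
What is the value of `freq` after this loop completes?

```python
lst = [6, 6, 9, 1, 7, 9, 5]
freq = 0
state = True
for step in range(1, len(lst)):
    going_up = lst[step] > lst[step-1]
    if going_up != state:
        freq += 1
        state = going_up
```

Let's trace through this code step by step.

Initialize: lst = [6, 6, 9, 1, 7, 9, 5]
Initialize: freq = 0
Initialize: state = True
Entering loop: for step in range(1, len(lst)):
After iteration 1: step = 1, freq = 1, state = False, going_up = False
After iteration 2: step = 2, freq = 2, state = True, going_up = True
After iteration 3: step = 3, freq = 3, state = False, going_up = False
After iteration 4: step = 4, freq = 4, state = True, going_up = True
After iteration 5: step = 5, freq = 4, state = True, going_up = True
After iteration 6: step = 6, freq = 5, state = False, going_up = False
Loop ends.

Final answer: 5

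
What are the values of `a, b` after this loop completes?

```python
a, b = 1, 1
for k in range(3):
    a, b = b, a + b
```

Let's trace through this code step by step.

Initialize: a = 1
Initialize: b = 1
Entering loop: for k in range(3):
After iteration 1: k = 0, a = 1, b = 2
After iteration 2: k = 1, a = 2, b = 3
After iteration 3: k = 2, a = 3, b = 5
Loop ends.

Final answer: 3, 5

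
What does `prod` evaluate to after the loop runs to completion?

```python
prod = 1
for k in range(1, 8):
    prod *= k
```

Let's trace through this code step by step.

Initialize: prod = 1
Entering loop: for k in range(1, 8):
After iteration 1: k = 1, prod = 1
After iteration 2: k = 2, prod = 2
After iteration 3: k = 3, prod = 6
After iteration 4: k = 4, prod = 24
After iteration 5: k = 5, prod = 120
After iteration 6: k = 6, prod = 720
After iteration 7: k = 7, prod = 5040
Loop ends.

Final answer: 5040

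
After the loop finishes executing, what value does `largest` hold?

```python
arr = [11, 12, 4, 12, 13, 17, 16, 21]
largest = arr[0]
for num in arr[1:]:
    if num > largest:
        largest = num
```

Let's trace through this code step by step.

Initialize: arr = [11, 12, 4, 12, 13, 17, 16, 21]
Initialize: largest = 11
Entering loop: for num in arr[1:]:
After iteration 1: num = 12, largest = 12
After iteration 2: num = 4, largest = 12
After iteration 3: num = 12, largest = 12
After iteration 4: num = 13, largest = 13
After iteration 5: num = 17, largest = 17
After iteration 6: num = 16, largest = 17
After iteration 7: num = 21, largest = 21
Loop ends.

Final answer: 21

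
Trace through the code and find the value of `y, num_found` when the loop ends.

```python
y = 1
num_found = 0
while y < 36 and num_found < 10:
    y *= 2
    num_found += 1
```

Let's trace through this code step by step.

Initialize: y = 1
Initialize: num_found = 0
Entering loop: while y < 36 and num_found < 10:
After iteration 1: y = 2, num_found = 1
After iteration 2: y = 4, num_found = 2
After iteration 3: y = 8, num_found = 3
After iteration 4: y = 16, num_found = 4
After iteration 5: y = 32, num_found = 5
After iteration 6: y = 64, num_found = 6
Loop ends.

Final answer: 64, 6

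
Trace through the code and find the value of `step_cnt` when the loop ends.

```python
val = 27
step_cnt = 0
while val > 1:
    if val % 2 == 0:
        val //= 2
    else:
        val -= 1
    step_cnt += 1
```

Let's trace through this code step by step.

Initialize: val = 27
Initialize: step_cnt = 0
Entering loop: while val > 1:
After iteration 1: val = 26, step_cnt = 1
After iteration 2: val = 13, step_cnt = 2
After iteration 3: val = 12, step_cnt = 3
After iteration 4: val = 6, step_cnt = 4
After iteration 5: val = 3, step_cnt = 5
After iteration 6: val = 2, step_cnt = 6
After iteration 7: val = 1, step_cnt = 7
Loop ends.

Final answer: 7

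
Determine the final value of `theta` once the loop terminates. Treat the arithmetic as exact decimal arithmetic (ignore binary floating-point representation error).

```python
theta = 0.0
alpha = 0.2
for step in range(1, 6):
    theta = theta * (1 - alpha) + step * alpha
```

Let's trace through this code step by step.

Initialize: theta = 0.0
Initialize: alpha = 0.2
Entering loop: for step in range(1, 6):
After iteration 1: step = 1, theta = 0.2
After iteration 2: step = 2, theta = 0.56
After iteration 3: step = 3, theta = 1.048
After iteration 4: step = 4, theta = 1.6384
After iteration 5: step = 5, theta = 2.31072
Loop ends.

Final answer: 2.31072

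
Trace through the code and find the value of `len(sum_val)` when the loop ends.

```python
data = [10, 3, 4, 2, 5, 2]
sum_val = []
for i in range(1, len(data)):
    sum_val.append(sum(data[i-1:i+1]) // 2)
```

Let's trace through this code step by step.

Initialize: data = [10, 3, 4, 2, 5, 2]
Initialize: sum_val = []
Entering loop: for i in range(1, len(data)):
After iteration 1: i = 1, sum_val = [6]
After iteration 2: i = 2, sum_val = [6, 3]
After iteration 3: i = 3, sum_val = [6, 3, 3]
After iteration 4: i = 4, sum_val = [6, 3, 3, 3]
After iteration 5: i = 5, sum_val = [6, 3, 3, 3, 3]
Loop ends.
len(sum_val) = 5

Final answer: 5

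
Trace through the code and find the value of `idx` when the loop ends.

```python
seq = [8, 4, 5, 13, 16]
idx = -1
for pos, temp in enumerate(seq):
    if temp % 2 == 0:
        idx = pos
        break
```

Let's trace through this code step by step.

Initialize: seq = [8, 4, 5, 13, 16]
Initialize: idx = -1
Entering loop: for pos, temp in enumerate(seq):
After iteration 1: pos = 0, temp = 8, idx = 0
Loop ends.

Final answer: 0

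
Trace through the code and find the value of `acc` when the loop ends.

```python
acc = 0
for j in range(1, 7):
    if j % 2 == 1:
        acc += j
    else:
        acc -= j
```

Let's trace through this code step by step.

Initialize: acc = 0
Entering loop: for j in range(1, 7):
After iteration 1: j = 1, acc = 1
After iteration 2: j = 2, acc = -1
After iteration 3: j = 3, acc = 2
After iteration 4: j = 4, acc = -2
After iteration 5: j = 5, acc = 3
After iteration 6: j = 6, acc = -3
Loop ends.

Final answer: -3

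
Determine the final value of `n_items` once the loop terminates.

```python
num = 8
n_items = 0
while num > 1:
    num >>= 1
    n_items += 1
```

Let's trace through this code step by step.

Initialize: num = 8
Initialize: n_items = 0
Entering loop: while num > 1:
After iteration 1: num = 4, n_items = 1
After iteration 2: num = 2, n_items = 2
After iteration 3: num = 1, n_items = 3
Loop ends.

Final answer: 3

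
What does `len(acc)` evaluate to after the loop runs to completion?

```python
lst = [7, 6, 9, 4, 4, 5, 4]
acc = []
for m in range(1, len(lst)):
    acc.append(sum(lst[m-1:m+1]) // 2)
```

Let's trace through this code step by step.

Initialize: lst = [7, 6, 9, 4, 4, 5, 4]
Initialize: acc = []
Entering loop: for m in range(1, len(lst)):
After iteration 1: m = 1, acc = [6]
After iteration 2: m = 2, acc = [6, 7]
After iteration 3: m = 3, acc = [6, 7, 6]
After iteration 4: m = 4, acc = [6, 7, 6, 4]
After iteration 5: m = 5, acc = [6, 7, 6, 4, 4]
After iteration 6: m = 6, acc = [6, 7, 6, 4, 4, 4]
Loop ends.
len(acc) = 6

Final answer: 6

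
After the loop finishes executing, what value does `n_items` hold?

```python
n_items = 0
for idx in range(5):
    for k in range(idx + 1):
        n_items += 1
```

Let's trace through this code step by step.

Initialize: n_items = 0
Entering loop: for idx in range(5):
After iteration 1: idx = 0, n_items = 1, k = 0
After iteration 2: idx = 1, n_items = 3, k = 1
After iteration 3: idx = 2, n_items = 6, k = 2
After iteration 4: idx = 3, n_items = 10, k = 3
After iteration 5: idx = 4, n_items = 15, k = 4
Loop ends.

Final answer: 15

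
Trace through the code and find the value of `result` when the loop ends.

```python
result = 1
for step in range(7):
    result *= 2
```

Let's trace through this code step by step.

Initialize: result = 1
Entering loop: for step in range(7):
After iteration 1: step = 0, result = 2
After iteration 2: step = 1, result = 4
After iteration 3: step = 2, result = 8
After iteration 4: step = 3, result = 16
After iteration 5: step = 4, result = 32
After iteration 6: step = 5, result = 64
After iteration 7: step = 6, result = 128
Loop ends.

Final answer: 128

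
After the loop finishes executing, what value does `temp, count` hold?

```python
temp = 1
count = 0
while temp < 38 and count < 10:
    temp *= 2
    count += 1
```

Let's trace through this code step by step.

Initialize: temp = 1
Initialize: count = 0
Entering loop: while temp < 38 and count < 10:
After iteration 1: temp = 2, count = 1
After iteration 2: temp = 4, count = 2
After iteration 3: temp = 8, count = 3
After iteration 4: temp = 16, count = 4
After iteration 5: temp = 32, count = 5
After iteration 6: temp = 64, count = 6
Loop ends.

Final answer: 64, 6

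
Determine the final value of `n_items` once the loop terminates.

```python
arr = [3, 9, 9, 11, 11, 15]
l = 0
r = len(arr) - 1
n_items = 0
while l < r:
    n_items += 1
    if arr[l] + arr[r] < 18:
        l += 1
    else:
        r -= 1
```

Let's trace through this code step by step.

Initialize: arr = [3, 9, 9, 11, 11, 15]
Initialize: l = 0
Initialize: r = 5
Initialize: n_items = 0
Entering loop: while l < r:
After iteration 1: l = 0, r = 4, n_items = 1
After iteration 2: l = 1, r = 4, n_items = 2
After iteration 3: l = 1, r = 3, n_items = 3
After iteration 4: l = 1, r = 2, n_items = 4
After iteration 5: l = 1, r = 1, n_items = 5
Loop ends.

Final answer: 5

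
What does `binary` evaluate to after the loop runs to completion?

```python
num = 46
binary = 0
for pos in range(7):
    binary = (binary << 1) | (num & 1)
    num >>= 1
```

Let's trace through this code step by step.

Initialize: num = 46
Initialize: binary = 0
Entering loop: for pos in range(7):
After iteration 1: pos = 0, num = 23, binary = 0
After iteration 2: pos = 1, num = 11, binary = 1
After iteration 3: pos = 2, num = 5, binary = 3
After iteration 4: pos = 3, num = 2, binary = 7
After iteration 5: pos = 4, num = 1, binary = 14
After iteration 6: pos = 5, num = 0, binary = 29
After iteration 7: pos = 6, num = 0, binary = 58
Loop ends.

Final answer: 58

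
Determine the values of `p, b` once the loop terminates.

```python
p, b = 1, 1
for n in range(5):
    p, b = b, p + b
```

Let's trace through this code step by step.

Initialize: p = 1
Initialize: b = 1
Entering loop: for n in range(5):
After iteration 1: n = 0, p = 1, b = 2
After iteration 2: n = 1, p = 2, b = 3
After iteration 3: n = 2, p = 3, b = 5
After iteration 4: n = 3, p = 5, b = 8
After iteration 5: n = 4, p = 8, b = 13
Loop ends.

Final answer: 8, 13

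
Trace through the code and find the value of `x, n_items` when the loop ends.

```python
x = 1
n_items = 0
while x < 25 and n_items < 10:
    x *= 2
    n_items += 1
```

Let's trace through this code step by step.

Initialize: x = 1
Initialize: n_items = 0
Entering loop: while x < 25 and n_items < 10:
After iteration 1: x = 2, n_items = 1
After iteration 2: x = 4, n_items = 2
After iteration 3: x = 8, n_items = 3
After iteration 4: x = 16, n_items = 4
After iteration 5: x = 32, n_items = 5
Loop ends.

Final answer: 32, 5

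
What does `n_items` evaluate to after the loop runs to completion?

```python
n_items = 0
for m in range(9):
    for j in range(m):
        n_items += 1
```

Let's trace through this code step by step.

Initialize: n_items = 0
Entering loop: for m in range(9):
After iteration 1: m = 0, n_items = 0
After iteration 2: m = 1, n_items = 1, j = 0
After iteration 3: m = 2, n_items = 3, j = 1
After iteration 4: m = 3, n_items = 6, j = 2
After iteration 5: m = 4, n_items = 10, j = 3
After iteration 6: m = 5, n_items = 15, j = 4
After iteration 7: m = 6, n_items = 21, j = 5
After iteration 8: m = 7, n_items = 28, j = 6
After iteration 9: m = 8, n_items = 36, j = 7
Loop ends.

Final answer: 36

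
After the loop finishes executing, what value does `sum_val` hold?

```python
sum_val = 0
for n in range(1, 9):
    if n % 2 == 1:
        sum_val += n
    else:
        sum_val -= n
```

Let's trace through this code step by step.

Initialize: sum_val = 0
Entering loop: for n in range(1, 9):
After iteration 1: n = 1, sum_val = 1
After iteration 2: n = 2, sum_val = -1
After iteration 3: n = 3, sum_val = 2
After iteration 4: n = 4, sum_val = -2
After iteration 5: n = 5, sum_val = 3
After iteration 6: n = 6, sum_val = -3
After iteration 7: n = 7, sum_val = 4
After iteration 8: n = 8, sum_val = -4
Loop ends.

Final answer: -4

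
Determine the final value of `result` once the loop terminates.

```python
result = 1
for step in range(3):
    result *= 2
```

Let's trace through this code step by step.

Initialize: result = 1
Entering loop: for step in range(3):
After iteration 1: step = 0, result = 2
After iteration 2: step = 1, result = 4
After iteration 3: step = 2, result = 8
Loop ends.

Final answer: 8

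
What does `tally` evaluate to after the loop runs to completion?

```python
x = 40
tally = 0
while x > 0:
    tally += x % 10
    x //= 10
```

Let's trace through this code step by step.

Initialize: x = 40
Initialize: tally = 0
Entering loop: while x > 0:
After iteration 1: x = 4, tally = 0
After iteration 2: x = 0, tally = 4
Loop ends.

Final answer: 4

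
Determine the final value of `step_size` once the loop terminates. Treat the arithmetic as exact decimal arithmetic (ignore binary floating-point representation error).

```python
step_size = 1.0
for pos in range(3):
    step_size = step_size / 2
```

Let's trace through this code step by step.

Initialize: step_size = 1.0
Entering loop: for pos in range(3):
After iteration 1: pos = 0, step_size = 0.5
After iteration 2: pos = 1, step_size = 0.25
After iteration 3: pos = 2, step_size = 0.125
Loop ends.

Final answer: 0.125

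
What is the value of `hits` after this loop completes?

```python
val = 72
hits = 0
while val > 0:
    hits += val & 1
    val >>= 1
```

Let's trace through this code step by step.

Initialize: val = 72
Initialize: hits = 0
Entering loop: while val > 0:
After iteration 1: val = 36, hits = 0
After iteration 2: val = 18, hits = 0
After iteration 3: val = 9, hits = 0
After iteration 4: val = 4, hits = 1
After iteration 5: val = 2, hits = 1
After iteration 6: val = 1, hits = 1
After iteration 7: val = 0, hits = 2
Loop ends.

Final answer: 2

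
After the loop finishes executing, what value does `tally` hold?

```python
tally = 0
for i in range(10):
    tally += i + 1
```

Let's trace through this code step by step.

Initialize: tally = 0
Entering loop: for i in range(10):
After iteration 1: i = 0, tally = 1
After iteration 2: i = 1, tally = 3
After iteration 3: i = 2, tally = 6
After iteration 4: i = 3, tally = 10
After iteration 5: i = 4, tally = 15
After iteration 6: i = 5, tally = 21
After iteration 7: i = 6, tally = 28
After iteration 8: i = 7, tally = 36
After iteration 9: i = 8, tally = 45
After iteration 10: i = 9, tally = 55
Loop ends.

Final answer: 55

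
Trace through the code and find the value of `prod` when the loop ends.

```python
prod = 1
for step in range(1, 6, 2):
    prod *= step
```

Let's trace through this code step by step.

Initialize: prod = 1
Entering loop: for step in range(1, 6, 2):
After iteration 1: step = 1, prod = 1
After iteration 2: step = 3, prod = 3
After iteration 3: step = 5, prod = 15
Loop ends.

Final answer: 15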